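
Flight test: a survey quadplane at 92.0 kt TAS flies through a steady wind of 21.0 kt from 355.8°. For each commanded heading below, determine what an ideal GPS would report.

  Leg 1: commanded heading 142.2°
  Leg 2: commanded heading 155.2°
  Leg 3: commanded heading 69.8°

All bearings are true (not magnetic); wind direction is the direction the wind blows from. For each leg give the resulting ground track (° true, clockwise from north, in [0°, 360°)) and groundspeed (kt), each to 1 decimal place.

Leg 1: heading 142.2°; drift +6.1° → track 148.3°, groundspeed 110.1 kt
Leg 2: heading 155.2°; drift +3.8° → track 159.0°, groundspeed 111.9 kt
Leg 3: heading 69.8°; drift +13.2° → track 83.0°, groundspeed 88.5 kt

Leg 1: track=148.3°, groundspeed=110.1 kt
Leg 2: track=159.0°, groundspeed=111.9 kt
Leg 3: track=83.0°, groundspeed=88.5 kt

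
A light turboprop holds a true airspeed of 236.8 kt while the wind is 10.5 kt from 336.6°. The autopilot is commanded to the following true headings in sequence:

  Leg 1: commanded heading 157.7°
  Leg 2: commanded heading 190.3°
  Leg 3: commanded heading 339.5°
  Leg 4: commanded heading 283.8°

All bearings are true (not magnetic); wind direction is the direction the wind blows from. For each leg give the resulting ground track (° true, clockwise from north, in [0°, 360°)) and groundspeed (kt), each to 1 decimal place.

Leg 1: track=157.7°, groundspeed=247.3 kt
Leg 2: track=188.9°, groundspeed=245.6 kt
Leg 3: track=339.6°, groundspeed=226.3 kt
Leg 4: track=281.7°, groundspeed=230.6 kt

Leg 1: heading 157.7°; drift +0.0° → track 157.7°, groundspeed 247.3 kt
Leg 2: heading 190.3°; drift -1.4° → track 188.9°, groundspeed 245.6 kt
Leg 3: heading 339.5°; drift +0.1° → track 339.6°, groundspeed 226.3 kt
Leg 4: heading 283.8°; drift -2.1° → track 281.7°, groundspeed 230.6 kt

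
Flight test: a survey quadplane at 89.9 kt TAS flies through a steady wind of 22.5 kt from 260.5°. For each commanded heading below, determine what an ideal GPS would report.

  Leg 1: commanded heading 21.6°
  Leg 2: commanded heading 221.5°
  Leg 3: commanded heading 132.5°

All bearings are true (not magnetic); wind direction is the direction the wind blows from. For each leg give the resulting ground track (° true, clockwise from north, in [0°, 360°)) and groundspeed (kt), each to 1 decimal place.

Leg 1: track=32.3°, groundspeed=103.3 kt
Leg 2: track=210.4°, groundspeed=73.8 kt
Leg 3: track=122.8°, groundspeed=105.3 kt

Leg 1: heading 21.6°; drift +10.7° → track 32.3°, groundspeed 103.3 kt
Leg 2: heading 221.5°; drift -11.1° → track 210.4°, groundspeed 73.8 kt
Leg 3: heading 132.5°; drift -9.7° → track 122.8°, groundspeed 105.3 kt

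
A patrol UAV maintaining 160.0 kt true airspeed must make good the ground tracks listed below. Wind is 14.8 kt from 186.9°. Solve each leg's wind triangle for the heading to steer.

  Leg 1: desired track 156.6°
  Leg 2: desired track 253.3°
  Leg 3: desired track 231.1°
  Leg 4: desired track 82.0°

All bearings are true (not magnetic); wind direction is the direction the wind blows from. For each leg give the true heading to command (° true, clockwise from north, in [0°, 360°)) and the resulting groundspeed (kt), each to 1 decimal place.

Leg 1: heading=159.3°, groundspeed=147.0 kt
Leg 2: heading=248.4°, groundspeed=153.5 kt
Leg 3: heading=227.4°, groundspeed=149.1 kt
Leg 4: heading=87.1°, groundspeed=163.2 kt

Leg 1: desired track 156.6°; wind correction +2.7° → command heading 159.3°, groundspeed 147.0 kt
Leg 2: desired track 253.3°; wind correction -4.9° → command heading 248.4°, groundspeed 153.5 kt
Leg 3: desired track 231.1°; wind correction -3.7° → command heading 227.4°, groundspeed 149.1 kt
Leg 4: desired track 82.0°; wind correction +5.1° → command heading 87.1°, groundspeed 163.2 kt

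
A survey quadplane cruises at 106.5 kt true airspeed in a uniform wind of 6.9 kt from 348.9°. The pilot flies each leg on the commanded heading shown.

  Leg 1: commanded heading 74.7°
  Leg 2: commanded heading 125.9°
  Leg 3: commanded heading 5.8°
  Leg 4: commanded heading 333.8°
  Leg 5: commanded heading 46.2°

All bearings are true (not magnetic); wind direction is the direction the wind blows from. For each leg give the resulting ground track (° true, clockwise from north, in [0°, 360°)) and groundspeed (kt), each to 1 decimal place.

Leg 1: track=78.4°, groundspeed=106.2 kt
Leg 2: track=128.3°, groundspeed=111.6 kt
Leg 3: track=7.0°, groundspeed=99.9 kt
Leg 4: track=332.8°, groundspeed=99.9 kt
Leg 5: track=49.4°, groundspeed=102.9 kt

Leg 1: heading 74.7°; drift +3.7° → track 78.4°, groundspeed 106.2 kt
Leg 2: heading 125.9°; drift +2.4° → track 128.3°, groundspeed 111.6 kt
Leg 3: heading 5.8°; drift +1.2° → track 7.0°, groundspeed 99.9 kt
Leg 4: heading 333.8°; drift -1.0° → track 332.8°, groundspeed 99.9 kt
Leg 5: heading 46.2°; drift +3.2° → track 49.4°, groundspeed 102.9 kt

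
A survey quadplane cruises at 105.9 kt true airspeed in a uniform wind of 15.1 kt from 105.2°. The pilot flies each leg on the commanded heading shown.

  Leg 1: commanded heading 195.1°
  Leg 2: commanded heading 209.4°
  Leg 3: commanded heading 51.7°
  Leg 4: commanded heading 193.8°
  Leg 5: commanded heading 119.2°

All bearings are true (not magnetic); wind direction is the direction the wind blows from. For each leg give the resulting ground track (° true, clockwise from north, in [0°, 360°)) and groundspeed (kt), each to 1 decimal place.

Leg 1: track=203.2°, groundspeed=106.9 kt
Leg 2: track=217.0°, groundspeed=110.6 kt
Leg 3: track=44.6°, groundspeed=97.7 kt
Leg 4: track=201.9°, groundspeed=106.6 kt
Leg 5: track=121.5°, groundspeed=91.3 kt

Leg 1: heading 195.1°; drift +8.1° → track 203.2°, groundspeed 106.9 kt
Leg 2: heading 209.4°; drift +7.6° → track 217.0°, groundspeed 110.6 kt
Leg 3: heading 51.7°; drift -7.1° → track 44.6°, groundspeed 97.7 kt
Leg 4: heading 193.8°; drift +8.1° → track 201.9°, groundspeed 106.6 kt
Leg 5: heading 119.2°; drift +2.3° → track 121.5°, groundspeed 91.3 kt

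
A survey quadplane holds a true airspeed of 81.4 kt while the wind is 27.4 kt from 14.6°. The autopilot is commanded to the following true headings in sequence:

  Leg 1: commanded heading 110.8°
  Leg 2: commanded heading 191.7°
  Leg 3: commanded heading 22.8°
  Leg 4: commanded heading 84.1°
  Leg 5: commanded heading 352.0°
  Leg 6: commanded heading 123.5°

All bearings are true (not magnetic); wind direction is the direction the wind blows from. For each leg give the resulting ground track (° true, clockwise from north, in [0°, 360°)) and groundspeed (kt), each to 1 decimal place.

Leg 1: track=128.7°, groundspeed=88.6 kt
Leg 2: track=192.4°, groundspeed=108.8 kt
Leg 3: track=26.9°, groundspeed=54.4 kt
Leg 4: track=103.8°, groundspeed=76.3 kt
Leg 5: track=341.4°, groundspeed=57.1 kt
Leg 6: track=139.5°, groundspeed=93.9 kt

Leg 1: heading 110.8°; drift +17.9° → track 128.7°, groundspeed 88.6 kt
Leg 2: heading 191.7°; drift +0.7° → track 192.4°, groundspeed 108.8 kt
Leg 3: heading 22.8°; drift +4.1° → track 26.9°, groundspeed 54.4 kt
Leg 4: heading 84.1°; drift +19.7° → track 103.8°, groundspeed 76.3 kt
Leg 5: heading 352.0°; drift -10.6° → track 341.4°, groundspeed 57.1 kt
Leg 6: heading 123.5°; drift +16.0° → track 139.5°, groundspeed 93.9 kt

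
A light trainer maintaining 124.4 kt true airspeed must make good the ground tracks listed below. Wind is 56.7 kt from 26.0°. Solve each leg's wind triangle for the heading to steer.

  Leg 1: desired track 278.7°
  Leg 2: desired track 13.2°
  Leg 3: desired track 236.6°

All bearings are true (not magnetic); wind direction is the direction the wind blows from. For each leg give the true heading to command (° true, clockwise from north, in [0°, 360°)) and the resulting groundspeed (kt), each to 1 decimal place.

Leg 1: heading=304.5°, groundspeed=128.9 kt
Leg 2: heading=19.0°, groundspeed=68.5 kt
Leg 3: heading=250.0°, groundspeed=169.8 kt

Leg 1: desired track 278.7°; wind correction +25.8° → command heading 304.5°, groundspeed 128.9 kt
Leg 2: desired track 13.2°; wind correction +5.8° → command heading 19.0°, groundspeed 68.5 kt
Leg 3: desired track 236.6°; wind correction +13.4° → command heading 250.0°, groundspeed 169.8 kt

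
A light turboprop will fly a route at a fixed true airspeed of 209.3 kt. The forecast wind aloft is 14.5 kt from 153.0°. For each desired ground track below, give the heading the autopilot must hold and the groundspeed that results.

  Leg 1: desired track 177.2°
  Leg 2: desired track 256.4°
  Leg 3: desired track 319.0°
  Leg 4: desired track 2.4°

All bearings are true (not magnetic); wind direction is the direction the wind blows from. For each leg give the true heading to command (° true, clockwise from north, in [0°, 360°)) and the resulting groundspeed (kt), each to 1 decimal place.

Leg 1: heading=175.6°, groundspeed=196.0 kt
Leg 2: heading=252.5°, groundspeed=212.2 kt
Leg 3: heading=318.0°, groundspeed=223.3 kt
Leg 4: heading=4.3°, groundspeed=221.8 kt

Leg 1: desired track 177.2°; wind correction -1.6° → command heading 175.6°, groundspeed 196.0 kt
Leg 2: desired track 256.4°; wind correction -3.9° → command heading 252.5°, groundspeed 212.2 kt
Leg 3: desired track 319.0°; wind correction -1.0° → command heading 318.0°, groundspeed 223.3 kt
Leg 4: desired track 2.4°; wind correction +1.9° → command heading 4.3°, groundspeed 221.8 kt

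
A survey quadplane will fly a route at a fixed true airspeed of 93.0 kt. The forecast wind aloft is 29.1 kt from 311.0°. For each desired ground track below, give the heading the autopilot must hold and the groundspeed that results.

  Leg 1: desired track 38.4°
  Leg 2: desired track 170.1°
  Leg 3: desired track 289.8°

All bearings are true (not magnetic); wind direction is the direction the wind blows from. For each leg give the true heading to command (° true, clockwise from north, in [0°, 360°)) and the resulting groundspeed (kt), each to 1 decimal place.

Leg 1: heading=20.2°, groundspeed=87.0 kt
Leg 2: heading=181.5°, groundspeed=113.8 kt
Leg 3: heading=296.3°, groundspeed=65.3 kt

Leg 1: desired track 38.4°; wind correction -18.2° → command heading 20.2°, groundspeed 87.0 kt
Leg 2: desired track 170.1°; wind correction +11.4° → command heading 181.5°, groundspeed 113.8 kt
Leg 3: desired track 289.8°; wind correction +6.5° → command heading 296.3°, groundspeed 65.3 kt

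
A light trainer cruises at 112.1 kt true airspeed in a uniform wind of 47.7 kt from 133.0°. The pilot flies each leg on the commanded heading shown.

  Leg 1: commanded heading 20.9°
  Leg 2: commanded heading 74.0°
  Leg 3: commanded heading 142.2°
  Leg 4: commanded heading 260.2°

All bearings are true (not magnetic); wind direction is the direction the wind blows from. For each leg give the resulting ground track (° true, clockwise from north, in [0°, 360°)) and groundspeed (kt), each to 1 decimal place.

Leg 1: heading 20.9°; drift -18.8° → track 2.1°, groundspeed 137.4 kt
Leg 2: heading 74.0°; drift -25.0° → track 49.0°, groundspeed 96.6 kt
Leg 3: heading 142.2°; drift +6.7° → track 148.9°, groundspeed 65.5 kt
Leg 4: heading 260.2°; drift +15.1° → track 275.3°, groundspeed 146.0 kt

Leg 1: track=2.1°, groundspeed=137.4 kt
Leg 2: track=49.0°, groundspeed=96.6 kt
Leg 3: track=148.9°, groundspeed=65.5 kt
Leg 4: track=275.3°, groundspeed=146.0 kt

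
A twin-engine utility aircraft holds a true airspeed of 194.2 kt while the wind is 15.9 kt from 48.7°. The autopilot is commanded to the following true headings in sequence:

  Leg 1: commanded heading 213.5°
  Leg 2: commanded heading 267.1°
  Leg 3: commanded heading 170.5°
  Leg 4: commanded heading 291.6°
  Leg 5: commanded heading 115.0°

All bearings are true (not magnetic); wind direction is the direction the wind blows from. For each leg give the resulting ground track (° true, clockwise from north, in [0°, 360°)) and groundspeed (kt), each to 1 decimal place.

Leg 1: heading 213.5°; drift +1.1° → track 214.6°, groundspeed 209.6 kt
Leg 2: heading 267.1°; drift -2.7° → track 264.4°, groundspeed 206.9 kt
Leg 3: heading 170.5°; drift +3.8° → track 174.3°, groundspeed 203.0 kt
Leg 4: heading 291.6°; drift -4.0° → track 287.6°, groundspeed 201.9 kt
Leg 5: heading 115.0°; drift +4.4° → track 119.4°, groundspeed 188.4 kt

Leg 1: track=214.6°, groundspeed=209.6 kt
Leg 2: track=264.4°, groundspeed=206.9 kt
Leg 3: track=174.3°, groundspeed=203.0 kt
Leg 4: track=287.6°, groundspeed=201.9 kt
Leg 5: track=119.4°, groundspeed=188.4 kt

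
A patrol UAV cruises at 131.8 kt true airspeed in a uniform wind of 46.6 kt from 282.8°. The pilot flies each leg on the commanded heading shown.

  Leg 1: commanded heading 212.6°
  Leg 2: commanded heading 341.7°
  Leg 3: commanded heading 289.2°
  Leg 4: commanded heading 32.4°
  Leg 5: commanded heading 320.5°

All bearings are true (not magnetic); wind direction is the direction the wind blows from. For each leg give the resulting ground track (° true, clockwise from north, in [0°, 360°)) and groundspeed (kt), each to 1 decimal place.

Leg 1: heading 212.6°; drift -20.7° → track 191.9°, groundspeed 124.0 kt
Leg 2: heading 341.7°; drift +20.3° → track 2.0°, groundspeed 114.9 kt
Leg 3: heading 289.2°; drift +3.5° → track 292.7°, groundspeed 85.6 kt
Leg 4: heading 32.4°; drift +16.6° → track 49.0°, groundspeed 153.8 kt
Leg 5: heading 320.5°; drift +16.7° → track 337.2°, groundspeed 99.1 kt

Leg 1: track=191.9°, groundspeed=124.0 kt
Leg 2: track=2.0°, groundspeed=114.9 kt
Leg 3: track=292.7°, groundspeed=85.6 kt
Leg 4: track=49.0°, groundspeed=153.8 kt
Leg 5: track=337.2°, groundspeed=99.1 kt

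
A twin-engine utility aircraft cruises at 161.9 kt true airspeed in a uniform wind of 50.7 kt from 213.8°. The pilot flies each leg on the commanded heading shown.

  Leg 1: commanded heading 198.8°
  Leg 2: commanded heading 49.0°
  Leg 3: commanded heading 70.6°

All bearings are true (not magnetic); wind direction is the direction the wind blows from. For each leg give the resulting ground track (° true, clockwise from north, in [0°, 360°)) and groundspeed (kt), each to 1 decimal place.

Leg 1: track=192.2°, groundspeed=113.7 kt
Leg 2: track=45.4°, groundspeed=211.2 kt
Leg 3: track=62.1°, groundspeed=204.8 kt

Leg 1: heading 198.8°; drift -6.6° → track 192.2°, groundspeed 113.7 kt
Leg 2: heading 49.0°; drift -3.6° → track 45.4°, groundspeed 211.2 kt
Leg 3: heading 70.6°; drift -8.5° → track 62.1°, groundspeed 204.8 kt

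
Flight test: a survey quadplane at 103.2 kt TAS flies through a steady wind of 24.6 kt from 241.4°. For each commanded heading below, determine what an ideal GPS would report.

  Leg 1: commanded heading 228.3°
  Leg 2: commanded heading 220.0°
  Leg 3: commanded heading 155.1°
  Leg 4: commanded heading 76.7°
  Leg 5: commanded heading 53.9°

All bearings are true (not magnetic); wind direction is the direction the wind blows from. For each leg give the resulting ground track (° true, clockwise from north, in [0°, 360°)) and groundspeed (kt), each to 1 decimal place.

Leg 1: heading 228.3°; drift -4.0° → track 224.3°, groundspeed 79.4 kt
Leg 2: heading 220.0°; drift -6.4° → track 213.6°, groundspeed 80.8 kt
Leg 3: heading 155.1°; drift -13.6° → track 141.5°, groundspeed 104.5 kt
Leg 4: heading 76.7°; drift -2.9° → track 73.8°, groundspeed 127.1 kt
Leg 5: heading 53.9°; drift +1.4° → track 55.3°, groundspeed 127.6 kt

Leg 1: track=224.3°, groundspeed=79.4 kt
Leg 2: track=213.6°, groundspeed=80.8 kt
Leg 3: track=141.5°, groundspeed=104.5 kt
Leg 4: track=73.8°, groundspeed=127.1 kt
Leg 5: track=55.3°, groundspeed=127.6 kt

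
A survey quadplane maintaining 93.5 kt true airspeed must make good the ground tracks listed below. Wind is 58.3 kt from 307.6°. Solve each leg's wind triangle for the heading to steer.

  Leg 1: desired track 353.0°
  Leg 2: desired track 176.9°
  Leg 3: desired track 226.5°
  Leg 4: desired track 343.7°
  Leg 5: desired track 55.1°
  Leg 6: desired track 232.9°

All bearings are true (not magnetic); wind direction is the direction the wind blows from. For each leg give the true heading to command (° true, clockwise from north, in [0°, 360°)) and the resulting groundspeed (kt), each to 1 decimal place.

Leg 1: heading=326.6°, groundspeed=42.8 kt
Leg 2: heading=205.1°, groundspeed=120.4 kt
Leg 3: heading=264.5°, groundspeed=64.6 kt
Leg 4: heading=322.1°, groundspeed=39.9 kt
Leg 5: heading=18.6°, groundspeed=92.7 kt
Leg 6: heading=269.9°, groundspeed=59.3 kt

Leg 1: desired track 353.0°; wind correction -26.4° → command heading 326.6°, groundspeed 42.8 kt
Leg 2: desired track 176.9°; wind correction +28.2° → command heading 205.1°, groundspeed 120.4 kt
Leg 3: desired track 226.5°; wind correction +38.0° → command heading 264.5°, groundspeed 64.6 kt
Leg 4: desired track 343.7°; wind correction -21.6° → command heading 322.1°, groundspeed 39.9 kt
Leg 5: desired track 55.1°; wind correction -36.5° → command heading 18.6°, groundspeed 92.7 kt
Leg 6: desired track 232.9°; wind correction +37.0° → command heading 269.9°, groundspeed 59.3 kt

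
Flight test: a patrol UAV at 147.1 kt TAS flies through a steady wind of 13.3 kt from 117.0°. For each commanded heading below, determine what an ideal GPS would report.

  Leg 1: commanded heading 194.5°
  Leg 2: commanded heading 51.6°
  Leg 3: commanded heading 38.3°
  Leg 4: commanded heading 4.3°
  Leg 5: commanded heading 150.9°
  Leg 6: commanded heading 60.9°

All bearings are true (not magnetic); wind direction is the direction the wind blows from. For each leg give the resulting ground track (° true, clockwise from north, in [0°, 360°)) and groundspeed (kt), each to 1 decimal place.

Leg 1: track=199.6°, groundspeed=144.8 kt
Leg 2: track=46.7°, groundspeed=142.1 kt
Leg 3: track=33.1°, groundspeed=145.1 kt
Leg 4: track=359.7°, groundspeed=152.7 kt
Leg 5: track=154.0°, groundspeed=136.3 kt
Leg 6: track=56.4°, groundspeed=140.1 kt

Leg 1: heading 194.5°; drift +5.1° → track 199.6°, groundspeed 144.8 kt
Leg 2: heading 51.6°; drift -4.9° → track 46.7°, groundspeed 142.1 kt
Leg 3: heading 38.3°; drift -5.2° → track 33.1°, groundspeed 145.1 kt
Leg 4: heading 4.3°; drift -4.6° → track 359.7°, groundspeed 152.7 kt
Leg 5: heading 150.9°; drift +3.1° → track 154.0°, groundspeed 136.3 kt
Leg 6: heading 60.9°; drift -4.5° → track 56.4°, groundspeed 140.1 kt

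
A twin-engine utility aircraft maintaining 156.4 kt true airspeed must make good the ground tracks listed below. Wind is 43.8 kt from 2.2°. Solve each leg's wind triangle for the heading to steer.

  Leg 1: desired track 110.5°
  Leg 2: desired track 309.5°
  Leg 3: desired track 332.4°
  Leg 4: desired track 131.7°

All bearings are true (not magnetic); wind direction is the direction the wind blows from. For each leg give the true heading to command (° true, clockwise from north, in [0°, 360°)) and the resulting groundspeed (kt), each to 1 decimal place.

Leg 1: heading=95.1°, groundspeed=164.5 kt
Leg 2: heading=322.4°, groundspeed=125.9 kt
Leg 3: heading=340.4°, groundspeed=116.9 kt
Leg 4: heading=119.2°, groundspeed=180.6 kt

Leg 1: desired track 110.5°; wind correction -15.4° → command heading 95.1°, groundspeed 164.5 kt
Leg 2: desired track 309.5°; wind correction +12.9° → command heading 322.4°, groundspeed 125.9 kt
Leg 3: desired track 332.4°; wind correction +8.0° → command heading 340.4°, groundspeed 116.9 kt
Leg 4: desired track 131.7°; wind correction -12.5° → command heading 119.2°, groundspeed 180.6 kt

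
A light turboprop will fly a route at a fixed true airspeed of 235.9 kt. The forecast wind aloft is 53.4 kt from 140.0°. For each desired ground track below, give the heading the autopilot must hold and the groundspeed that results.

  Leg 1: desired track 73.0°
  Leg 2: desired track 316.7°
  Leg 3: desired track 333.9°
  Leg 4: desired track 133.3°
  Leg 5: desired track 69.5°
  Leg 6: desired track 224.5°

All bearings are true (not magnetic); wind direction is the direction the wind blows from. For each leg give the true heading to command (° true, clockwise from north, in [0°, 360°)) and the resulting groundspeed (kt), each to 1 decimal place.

Leg 1: desired track 73.0°; wind correction +12.0° → command heading 85.0°, groundspeed 209.9 kt
Leg 2: desired track 316.7°; wind correction -0.7° → command heading 316.0°, groundspeed 289.2 kt
Leg 3: desired track 333.9°; wind correction +3.1° → command heading 337.0°, groundspeed 287.4 kt
Leg 4: desired track 133.3°; wind correction +1.5° → command heading 134.8°, groundspeed 182.8 kt
Leg 5: desired track 69.5°; wind correction +12.3° → command heading 81.8°, groundspeed 212.6 kt
Leg 6: desired track 224.5°; wind correction -13.0° → command heading 211.5°, groundspeed 224.7 kt

Leg 1: heading=85.0°, groundspeed=209.9 kt
Leg 2: heading=316.0°, groundspeed=289.2 kt
Leg 3: heading=337.0°, groundspeed=287.4 kt
Leg 4: heading=134.8°, groundspeed=182.8 kt
Leg 5: heading=81.8°, groundspeed=212.6 kt
Leg 6: heading=211.5°, groundspeed=224.7 kt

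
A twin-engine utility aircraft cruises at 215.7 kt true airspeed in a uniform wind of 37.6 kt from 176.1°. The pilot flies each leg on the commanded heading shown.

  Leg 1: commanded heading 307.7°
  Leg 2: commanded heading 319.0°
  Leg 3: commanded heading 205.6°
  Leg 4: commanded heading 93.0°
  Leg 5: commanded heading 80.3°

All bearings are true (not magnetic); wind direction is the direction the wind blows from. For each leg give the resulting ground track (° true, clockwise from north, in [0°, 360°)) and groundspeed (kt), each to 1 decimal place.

Leg 1: heading 307.7°; drift +6.7° → track 314.4°, groundspeed 242.3 kt
Leg 2: heading 319.0°; drift +5.3° → track 324.3°, groundspeed 246.7 kt
Leg 3: heading 205.6°; drift +5.8° → track 211.4°, groundspeed 183.9 kt
Leg 4: heading 93.0°; drift -10.0° → track 83.0°, groundspeed 214.5 kt
Leg 5: heading 80.3°; drift -9.7° → track 70.6°, groundspeed 222.7 kt

Leg 1: track=314.4°, groundspeed=242.3 kt
Leg 2: track=324.3°, groundspeed=246.7 kt
Leg 3: track=211.4°, groundspeed=183.9 kt
Leg 4: track=83.0°, groundspeed=214.5 kt
Leg 5: track=70.6°, groundspeed=222.7 kt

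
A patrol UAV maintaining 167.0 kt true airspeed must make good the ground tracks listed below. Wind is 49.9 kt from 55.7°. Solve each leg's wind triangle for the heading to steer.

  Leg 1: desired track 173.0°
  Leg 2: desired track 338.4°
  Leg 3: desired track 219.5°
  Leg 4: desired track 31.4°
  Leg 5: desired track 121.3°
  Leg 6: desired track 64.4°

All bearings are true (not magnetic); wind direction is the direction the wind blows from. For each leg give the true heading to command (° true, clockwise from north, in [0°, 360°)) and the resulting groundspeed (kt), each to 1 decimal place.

Leg 1: desired track 173.0°; wind correction -15.4° → command heading 157.6°, groundspeed 183.9 kt
Leg 2: desired track 338.4°; wind correction +16.9° → command heading 355.3°, groundspeed 148.8 kt
Leg 3: desired track 219.5°; wind correction -4.8° → command heading 214.7°, groundspeed 214.3 kt
Leg 4: desired track 31.4°; wind correction +7.1° → command heading 38.5°, groundspeed 120.3 kt
Leg 5: desired track 121.3°; wind correction -15.8° → command heading 105.5°, groundspeed 140.1 kt
Leg 6: desired track 64.4°; wind correction -2.6° → command heading 61.8°, groundspeed 117.5 kt

Leg 1: heading=157.6°, groundspeed=183.9 kt
Leg 2: heading=355.3°, groundspeed=148.8 kt
Leg 3: heading=214.7°, groundspeed=214.3 kt
Leg 4: heading=38.5°, groundspeed=120.3 kt
Leg 5: heading=105.5°, groundspeed=140.1 kt
Leg 6: heading=61.8°, groundspeed=117.5 kt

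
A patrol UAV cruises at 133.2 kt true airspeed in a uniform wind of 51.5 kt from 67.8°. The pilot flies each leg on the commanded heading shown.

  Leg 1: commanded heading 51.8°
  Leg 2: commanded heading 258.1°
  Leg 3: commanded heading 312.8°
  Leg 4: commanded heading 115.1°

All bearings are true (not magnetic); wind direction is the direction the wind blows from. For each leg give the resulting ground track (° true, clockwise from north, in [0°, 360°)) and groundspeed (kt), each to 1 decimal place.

Leg 1: heading 51.8°; drift -9.6° → track 42.2°, groundspeed 84.9 kt
Leg 2: heading 258.1°; drift -2.9° → track 255.2°, groundspeed 184.1 kt
Leg 3: heading 312.8°; drift -16.8° → track 296.0°, groundspeed 161.8 kt
Leg 4: heading 115.1°; drift +21.1° → track 136.2°, groundspeed 105.3 kt

Leg 1: track=42.2°, groundspeed=84.9 kt
Leg 2: track=255.2°, groundspeed=184.1 kt
Leg 3: track=296.0°, groundspeed=161.8 kt
Leg 4: track=136.2°, groundspeed=105.3 kt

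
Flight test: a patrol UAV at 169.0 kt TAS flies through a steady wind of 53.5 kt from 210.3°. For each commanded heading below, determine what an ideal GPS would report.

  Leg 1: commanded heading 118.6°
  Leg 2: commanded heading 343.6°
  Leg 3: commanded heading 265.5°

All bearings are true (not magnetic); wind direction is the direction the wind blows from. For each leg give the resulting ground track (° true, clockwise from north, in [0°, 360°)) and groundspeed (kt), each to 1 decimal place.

Leg 1: track=101.2°, groundspeed=178.8 kt
Leg 2: track=354.3°, groundspeed=209.3 kt
Leg 3: track=283.1°, groundspeed=145.3 kt

Leg 1: heading 118.6°; drift -17.4° → track 101.2°, groundspeed 178.8 kt
Leg 2: heading 343.6°; drift +10.7° → track 354.3°, groundspeed 209.3 kt
Leg 3: heading 265.5°; drift +17.6° → track 283.1°, groundspeed 145.3 kt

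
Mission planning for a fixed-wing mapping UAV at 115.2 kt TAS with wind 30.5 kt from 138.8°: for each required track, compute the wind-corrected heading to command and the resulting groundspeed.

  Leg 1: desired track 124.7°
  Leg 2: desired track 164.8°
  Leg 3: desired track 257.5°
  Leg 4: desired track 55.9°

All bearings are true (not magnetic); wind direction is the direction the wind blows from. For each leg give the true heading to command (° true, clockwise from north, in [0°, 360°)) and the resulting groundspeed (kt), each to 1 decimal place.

Leg 1: heading=128.4°, groundspeed=85.4 kt
Leg 2: heading=158.1°, groundspeed=87.0 kt
Leg 3: heading=244.1°, groundspeed=126.7 kt
Leg 4: heading=71.1°, groundspeed=107.4 kt

Leg 1: desired track 124.7°; wind correction +3.7° → command heading 128.4°, groundspeed 85.4 kt
Leg 2: desired track 164.8°; wind correction -6.7° → command heading 158.1°, groundspeed 87.0 kt
Leg 3: desired track 257.5°; wind correction -13.4° → command heading 244.1°, groundspeed 126.7 kt
Leg 4: desired track 55.9°; wind correction +15.2° → command heading 71.1°, groundspeed 107.4 kt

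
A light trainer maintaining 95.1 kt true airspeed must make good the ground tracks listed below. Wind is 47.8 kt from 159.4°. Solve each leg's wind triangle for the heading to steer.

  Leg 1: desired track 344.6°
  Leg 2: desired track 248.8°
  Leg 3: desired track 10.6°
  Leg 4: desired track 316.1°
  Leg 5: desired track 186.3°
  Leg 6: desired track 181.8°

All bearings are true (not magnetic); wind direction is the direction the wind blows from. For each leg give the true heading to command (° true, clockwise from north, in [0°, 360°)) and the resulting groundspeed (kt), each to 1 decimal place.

Leg 1: heading=347.2°, groundspeed=142.6 kt
Leg 2: heading=218.6°, groundspeed=81.7 kt
Leg 3: heading=25.7°, groundspeed=132.7 kt
Leg 4: heading=304.6°, groundspeed=137.1 kt
Leg 5: heading=173.2°, groundspeed=50.0 kt
Leg 6: heading=170.8°, groundspeed=49.1 kt

Leg 1: desired track 344.6°; wind correction +2.6° → command heading 347.2°, groundspeed 142.6 kt
Leg 2: desired track 248.8°; wind correction -30.2° → command heading 218.6°, groundspeed 81.7 kt
Leg 3: desired track 10.6°; wind correction +15.1° → command heading 25.7°, groundspeed 132.7 kt
Leg 4: desired track 316.1°; wind correction -11.5° → command heading 304.6°, groundspeed 137.1 kt
Leg 5: desired track 186.3°; wind correction -13.1° → command heading 173.2°, groundspeed 50.0 kt
Leg 6: desired track 181.8°; wind correction -11.0° → command heading 170.8°, groundspeed 49.1 kt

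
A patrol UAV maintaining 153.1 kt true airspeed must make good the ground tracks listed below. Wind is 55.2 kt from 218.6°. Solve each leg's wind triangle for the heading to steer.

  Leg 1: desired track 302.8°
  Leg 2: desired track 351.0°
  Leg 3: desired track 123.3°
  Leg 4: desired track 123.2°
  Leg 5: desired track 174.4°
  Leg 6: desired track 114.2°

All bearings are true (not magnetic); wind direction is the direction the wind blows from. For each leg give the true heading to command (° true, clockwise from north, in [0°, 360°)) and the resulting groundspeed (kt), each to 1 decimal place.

Leg 1: heading=281.8°, groundspeed=137.3 kt
Leg 2: heading=335.6°, groundspeed=184.8 kt
Leg 3: heading=144.3°, groundspeed=148.0 kt
Leg 4: heading=144.2°, groundspeed=148.1 kt
Leg 5: heading=189.0°, groundspeed=108.6 kt
Leg 6: heading=134.6°, groundspeed=157.2 kt

Leg 1: desired track 302.8°; wind correction -21.0° → command heading 281.8°, groundspeed 137.3 kt
Leg 2: desired track 351.0°; wind correction -15.4° → command heading 335.6°, groundspeed 184.8 kt
Leg 3: desired track 123.3°; wind correction +21.0° → command heading 144.3°, groundspeed 148.0 kt
Leg 4: desired track 123.2°; wind correction +21.0° → command heading 144.2°, groundspeed 148.1 kt
Leg 5: desired track 174.4°; wind correction +14.6° → command heading 189.0°, groundspeed 108.6 kt
Leg 6: desired track 114.2°; wind correction +20.4° → command heading 134.6°, groundspeed 157.2 kt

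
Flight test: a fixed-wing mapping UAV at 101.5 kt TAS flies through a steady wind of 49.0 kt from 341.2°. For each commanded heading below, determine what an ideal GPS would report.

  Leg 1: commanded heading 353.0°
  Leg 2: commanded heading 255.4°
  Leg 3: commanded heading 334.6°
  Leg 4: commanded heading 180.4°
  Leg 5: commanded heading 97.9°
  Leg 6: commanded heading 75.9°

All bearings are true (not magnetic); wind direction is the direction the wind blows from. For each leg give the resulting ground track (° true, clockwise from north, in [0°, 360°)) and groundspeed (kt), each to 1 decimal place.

Leg 1: track=3.6°, groundspeed=54.5 kt
Leg 2: track=228.9°, groundspeed=109.4 kt
Leg 3: track=328.5°, groundspeed=53.1 kt
Leg 4: track=174.2°, groundspeed=148.7 kt
Leg 5: track=117.4°, groundspeed=131.0 kt
Leg 6: track=100.7°, groundspeed=116.3 kt

Leg 1: heading 353.0°; drift +10.6° → track 3.6°, groundspeed 54.5 kt
Leg 2: heading 255.4°; drift -26.5° → track 228.9°, groundspeed 109.4 kt
Leg 3: heading 334.6°; drift -6.1° → track 328.5°, groundspeed 53.1 kt
Leg 4: heading 180.4°; drift -6.2° → track 174.2°, groundspeed 148.7 kt
Leg 5: heading 97.9°; drift +19.5° → track 117.4°, groundspeed 131.0 kt
Leg 6: heading 75.9°; drift +24.8° → track 100.7°, groundspeed 116.3 kt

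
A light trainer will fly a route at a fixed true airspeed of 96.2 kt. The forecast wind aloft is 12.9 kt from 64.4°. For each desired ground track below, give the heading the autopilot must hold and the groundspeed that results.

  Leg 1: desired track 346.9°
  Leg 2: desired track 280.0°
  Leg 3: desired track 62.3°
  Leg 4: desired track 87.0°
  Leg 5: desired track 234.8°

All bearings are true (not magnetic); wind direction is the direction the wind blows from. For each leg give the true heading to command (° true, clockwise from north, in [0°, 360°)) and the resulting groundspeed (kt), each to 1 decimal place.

Leg 1: heading=354.4°, groundspeed=92.6 kt
Leg 2: heading=284.5°, groundspeed=106.4 kt
Leg 3: heading=62.6°, groundspeed=83.3 kt
Leg 4: heading=84.0°, groundspeed=84.2 kt
Leg 5: heading=233.5°, groundspeed=108.9 kt

Leg 1: desired track 346.9°; wind correction +7.5° → command heading 354.4°, groundspeed 92.6 kt
Leg 2: desired track 280.0°; wind correction +4.5° → command heading 284.5°, groundspeed 106.4 kt
Leg 3: desired track 62.3°; wind correction +0.3° → command heading 62.6°, groundspeed 83.3 kt
Leg 4: desired track 87.0°; wind correction -3.0° → command heading 84.0°, groundspeed 84.2 kt
Leg 5: desired track 234.8°; wind correction -1.3° → command heading 233.5°, groundspeed 108.9 kt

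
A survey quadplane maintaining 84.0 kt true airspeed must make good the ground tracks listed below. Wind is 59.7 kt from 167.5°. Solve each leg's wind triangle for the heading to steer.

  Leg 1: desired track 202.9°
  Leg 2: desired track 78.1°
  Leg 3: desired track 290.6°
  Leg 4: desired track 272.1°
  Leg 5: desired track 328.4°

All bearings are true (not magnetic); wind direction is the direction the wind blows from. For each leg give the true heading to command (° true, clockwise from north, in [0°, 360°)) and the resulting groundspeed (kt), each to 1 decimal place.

Leg 1: desired track 202.9°; wind correction -24.3° → command heading 178.6°, groundspeed 27.9 kt
Leg 2: desired track 78.1°; wind correction +45.3° → command heading 123.4°, groundspeed 58.5 kt
Leg 3: desired track 290.6°; wind correction -36.5° → command heading 254.1°, groundspeed 100.1 kt
Leg 4: desired track 272.1°; wind correction -43.5° → command heading 228.6°, groundspeed 76.0 kt
Leg 5: desired track 328.4°; wind correction -13.4° → command heading 315.0°, groundspeed 138.1 kt

Leg 1: heading=178.6°, groundspeed=27.9 kt
Leg 2: heading=123.4°, groundspeed=58.5 kt
Leg 3: heading=254.1°, groundspeed=100.1 kt
Leg 4: heading=228.6°, groundspeed=76.0 kt
Leg 5: heading=315.0°, groundspeed=138.1 kt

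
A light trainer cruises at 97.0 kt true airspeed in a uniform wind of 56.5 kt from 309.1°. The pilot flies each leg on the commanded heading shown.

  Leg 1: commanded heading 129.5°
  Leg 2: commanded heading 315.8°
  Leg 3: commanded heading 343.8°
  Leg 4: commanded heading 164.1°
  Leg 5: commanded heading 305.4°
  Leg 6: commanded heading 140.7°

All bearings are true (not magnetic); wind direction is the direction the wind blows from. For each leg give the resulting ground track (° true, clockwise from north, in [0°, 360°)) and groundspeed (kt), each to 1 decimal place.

Leg 1: heading 129.5°; drift -0.1° → track 129.4°, groundspeed 153.5 kt
Leg 2: heading 315.8°; drift +9.2° → track 325.0°, groundspeed 41.4 kt
Leg 3: heading 343.8°; drift +32.5° → track 16.3°, groundspeed 59.9 kt
Leg 4: heading 164.1°; drift -12.7° → track 151.4°, groundspeed 146.9 kt
Leg 5: heading 305.4°; drift -5.1° → track 300.3°, groundspeed 40.8 kt
Leg 6: heading 140.7°; drift -4.3° → track 136.4°, groundspeed 152.8 kt

Leg 1: track=129.4°, groundspeed=153.5 kt
Leg 2: track=325.0°, groundspeed=41.4 kt
Leg 3: track=16.3°, groundspeed=59.9 kt
Leg 4: track=151.4°, groundspeed=146.9 kt
Leg 5: track=300.3°, groundspeed=40.8 kt
Leg 6: track=136.4°, groundspeed=152.8 kt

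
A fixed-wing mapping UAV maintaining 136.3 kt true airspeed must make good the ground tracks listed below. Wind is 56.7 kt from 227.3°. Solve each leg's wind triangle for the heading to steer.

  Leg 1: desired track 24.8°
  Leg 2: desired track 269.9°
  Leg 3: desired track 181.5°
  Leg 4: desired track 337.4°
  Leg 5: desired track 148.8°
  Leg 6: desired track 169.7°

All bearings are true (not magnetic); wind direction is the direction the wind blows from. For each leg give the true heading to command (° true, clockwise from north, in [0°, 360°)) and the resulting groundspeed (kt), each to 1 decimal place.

Leg 1: desired track 24.8°; wind correction -9.2° → command heading 15.6°, groundspeed 186.9 kt
Leg 2: desired track 269.9°; wind correction -16.4° → command heading 253.5°, groundspeed 89.0 kt
Leg 3: desired track 181.5°; wind correction +17.4° → command heading 198.9°, groundspeed 90.6 kt
Leg 4: desired track 337.4°; wind correction -23.0° → command heading 314.4°, groundspeed 145.0 kt
Leg 5: desired track 148.8°; wind correction +24.1° → command heading 172.9°, groundspeed 113.2 kt
Leg 6: desired track 169.7°; wind correction +20.6° → command heading 190.3°, groundspeed 97.2 kt

Leg 1: heading=15.6°, groundspeed=186.9 kt
Leg 2: heading=253.5°, groundspeed=89.0 kt
Leg 3: heading=198.9°, groundspeed=90.6 kt
Leg 4: heading=314.4°, groundspeed=145.0 kt
Leg 5: heading=172.9°, groundspeed=113.2 kt
Leg 6: heading=190.3°, groundspeed=97.2 kt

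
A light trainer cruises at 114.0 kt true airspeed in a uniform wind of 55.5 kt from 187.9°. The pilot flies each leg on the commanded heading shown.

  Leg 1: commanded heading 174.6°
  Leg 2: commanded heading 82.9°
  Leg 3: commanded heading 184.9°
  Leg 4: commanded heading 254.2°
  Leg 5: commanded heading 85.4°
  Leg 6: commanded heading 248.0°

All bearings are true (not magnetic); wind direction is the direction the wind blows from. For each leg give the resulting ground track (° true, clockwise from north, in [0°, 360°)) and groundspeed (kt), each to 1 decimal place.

Leg 1: track=162.6°, groundspeed=61.3 kt
Leg 2: track=60.2°, groundspeed=139.1 kt
Leg 3: track=182.1°, groundspeed=58.6 kt
Leg 4: track=283.2°, groundspeed=104.8 kt
Leg 5: track=62.1°, groundspeed=137.2 kt
Leg 6: track=277.1°, groundspeed=98.8 kt

Leg 1: heading 174.6°; drift -12.0° → track 162.6°, groundspeed 61.3 kt
Leg 2: heading 82.9°; drift -22.7° → track 60.2°, groundspeed 139.1 kt
Leg 3: heading 184.9°; drift -2.8° → track 182.1°, groundspeed 58.6 kt
Leg 4: heading 254.2°; drift +29.0° → track 283.2°, groundspeed 104.8 kt
Leg 5: heading 85.4°; drift -23.3° → track 62.1°, groundspeed 137.2 kt
Leg 6: heading 248.0°; drift +29.1° → track 277.1°, groundspeed 98.8 kt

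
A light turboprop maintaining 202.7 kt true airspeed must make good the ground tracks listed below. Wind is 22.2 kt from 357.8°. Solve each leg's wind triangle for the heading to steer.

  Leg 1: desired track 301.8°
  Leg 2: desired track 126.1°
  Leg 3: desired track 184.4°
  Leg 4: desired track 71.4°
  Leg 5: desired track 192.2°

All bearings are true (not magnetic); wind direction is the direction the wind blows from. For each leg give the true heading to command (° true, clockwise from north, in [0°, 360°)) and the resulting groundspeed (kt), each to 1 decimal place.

Leg 1: heading=307.0°, groundspeed=189.4 kt
Leg 2: heading=121.2°, groundspeed=215.7 kt
Leg 3: heading=185.1°, groundspeed=224.7 kt
Leg 4: heading=65.4°, groundspeed=195.3 kt
Leg 5: heading=193.8°, groundspeed=224.1 kt

Leg 1: desired track 301.8°; wind correction +5.2° → command heading 307.0°, groundspeed 189.4 kt
Leg 2: desired track 126.1°; wind correction -4.9° → command heading 121.2°, groundspeed 215.7 kt
Leg 3: desired track 184.4°; wind correction +0.7° → command heading 185.1°, groundspeed 224.7 kt
Leg 4: desired track 71.4°; wind correction -6.0° → command heading 65.4°, groundspeed 195.3 kt
Leg 5: desired track 192.2°; wind correction +1.6° → command heading 193.8°, groundspeed 224.1 kt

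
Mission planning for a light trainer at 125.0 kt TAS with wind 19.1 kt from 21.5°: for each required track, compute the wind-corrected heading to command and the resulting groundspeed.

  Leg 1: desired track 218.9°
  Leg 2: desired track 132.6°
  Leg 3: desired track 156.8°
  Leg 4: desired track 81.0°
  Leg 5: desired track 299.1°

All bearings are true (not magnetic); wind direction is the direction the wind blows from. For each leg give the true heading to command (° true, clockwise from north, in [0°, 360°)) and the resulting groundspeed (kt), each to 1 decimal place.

Leg 1: heading=221.5°, groundspeed=143.1 kt
Leg 2: heading=124.4°, groundspeed=130.6 kt
Leg 3: heading=150.6°, groundspeed=137.9 kt
Leg 4: heading=73.4°, groundspeed=114.2 kt
Leg 5: heading=307.8°, groundspeed=121.0 kt

Leg 1: desired track 218.9°; wind correction +2.6° → command heading 221.5°, groundspeed 143.1 kt
Leg 2: desired track 132.6°; wind correction -8.2° → command heading 124.4°, groundspeed 130.6 kt
Leg 3: desired track 156.8°; wind correction -6.2° → command heading 150.6°, groundspeed 137.9 kt
Leg 4: desired track 81.0°; wind correction -7.6° → command heading 73.4°, groundspeed 114.2 kt
Leg 5: desired track 299.1°; wind correction +8.7° → command heading 307.8°, groundspeed 121.0 kt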